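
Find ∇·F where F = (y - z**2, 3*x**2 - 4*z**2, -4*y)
0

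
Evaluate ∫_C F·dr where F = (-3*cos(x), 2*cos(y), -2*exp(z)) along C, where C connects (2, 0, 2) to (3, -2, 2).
-3*sin(3) + sin(2)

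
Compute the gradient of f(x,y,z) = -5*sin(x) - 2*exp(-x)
(-5*cos(x) + 2*exp(-x), 0, 0)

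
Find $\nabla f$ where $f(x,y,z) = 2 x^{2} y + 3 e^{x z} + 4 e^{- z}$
(4*x*y + 3*z*exp(x*z), 2*x**2, 3*x*exp(x*z) - 4*exp(-z))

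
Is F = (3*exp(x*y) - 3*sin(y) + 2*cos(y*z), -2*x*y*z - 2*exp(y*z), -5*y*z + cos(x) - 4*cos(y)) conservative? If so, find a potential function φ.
No, ∇×F = (2*x*y + 2*y*exp(y*z) - 5*z + 4*sin(y), -2*y*sin(y*z) + sin(x), -3*x*exp(x*y) - 2*y*z + 2*z*sin(y*z) + 3*cos(y)) ≠ 0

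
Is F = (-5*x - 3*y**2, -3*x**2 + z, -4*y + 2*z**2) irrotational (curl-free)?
No, ∇×F = (-5, 0, -6*x + 6*y)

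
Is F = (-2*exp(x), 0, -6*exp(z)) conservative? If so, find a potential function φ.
Yes, F is conservative. φ = -2*exp(x) - 6*exp(z)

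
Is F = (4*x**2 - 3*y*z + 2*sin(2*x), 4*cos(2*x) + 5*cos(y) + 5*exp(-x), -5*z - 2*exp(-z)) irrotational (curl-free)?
No, ∇×F = (0, -3*y, 3*z - 8*sin(2*x) - 5*exp(-x))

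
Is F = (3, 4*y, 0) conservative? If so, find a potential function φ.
Yes, F is conservative. φ = 3*x + 2*y**2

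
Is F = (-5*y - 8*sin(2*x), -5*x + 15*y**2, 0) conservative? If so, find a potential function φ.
Yes, F is conservative. φ = -5*x*y + 5*y**3 + 4*cos(2*x)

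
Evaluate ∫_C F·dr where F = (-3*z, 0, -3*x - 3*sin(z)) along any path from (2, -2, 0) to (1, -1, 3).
-12 + 3*cos(3)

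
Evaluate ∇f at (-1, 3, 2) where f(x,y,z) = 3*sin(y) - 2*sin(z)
(0, 3*cos(3), -2*cos(2))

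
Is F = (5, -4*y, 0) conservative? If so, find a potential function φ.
Yes, F is conservative. φ = 5*x - 2*y**2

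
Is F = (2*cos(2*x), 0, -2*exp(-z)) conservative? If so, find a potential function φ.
Yes, F is conservative. φ = sin(2*x) + 2*exp(-z)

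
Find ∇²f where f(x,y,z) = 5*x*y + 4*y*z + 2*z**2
4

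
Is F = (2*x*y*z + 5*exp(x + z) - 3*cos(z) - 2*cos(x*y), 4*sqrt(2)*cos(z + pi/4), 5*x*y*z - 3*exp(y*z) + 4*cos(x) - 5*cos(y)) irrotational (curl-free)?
No, ∇×F = (5*x*z - 3*z*exp(y*z) + 5*sin(y) + 4*sqrt(2)*sin(z + pi/4), 2*x*y - 5*y*z + 5*exp(x + z) + 4*sin(x) + 3*sin(z), -2*x*(z + sin(x*y)))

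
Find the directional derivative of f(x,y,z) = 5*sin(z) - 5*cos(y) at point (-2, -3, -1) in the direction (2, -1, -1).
5*sqrt(6)*(-cos(1) + sin(3))/6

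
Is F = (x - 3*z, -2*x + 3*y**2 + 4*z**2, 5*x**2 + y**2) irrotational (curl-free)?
No, ∇×F = (2*y - 8*z, -10*x - 3, -2)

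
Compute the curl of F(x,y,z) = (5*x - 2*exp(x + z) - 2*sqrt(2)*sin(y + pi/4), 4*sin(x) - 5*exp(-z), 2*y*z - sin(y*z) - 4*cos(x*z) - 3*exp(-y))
(-z*cos(y*z) + 2*z - 5*exp(-z) + 3*exp(-y), -4*z*sin(x*z) - 2*exp(x + z), 4*cos(x) + 2*sqrt(2)*cos(y + pi/4))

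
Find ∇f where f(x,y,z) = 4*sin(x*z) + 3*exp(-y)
(4*z*cos(x*z), -3*exp(-y), 4*x*cos(x*z))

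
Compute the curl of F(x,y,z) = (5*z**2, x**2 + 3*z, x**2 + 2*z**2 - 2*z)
(-3, -2*x + 10*z, 2*x)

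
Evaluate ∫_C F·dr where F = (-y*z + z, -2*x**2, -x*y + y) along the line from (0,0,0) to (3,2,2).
-15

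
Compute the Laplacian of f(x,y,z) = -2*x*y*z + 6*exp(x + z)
12*exp(x + z)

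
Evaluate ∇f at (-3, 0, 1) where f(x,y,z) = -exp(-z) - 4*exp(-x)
(4*exp(3), 0, exp(-1))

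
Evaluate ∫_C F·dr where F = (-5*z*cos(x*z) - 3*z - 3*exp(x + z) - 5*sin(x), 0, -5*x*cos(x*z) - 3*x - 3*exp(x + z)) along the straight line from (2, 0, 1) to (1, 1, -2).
-3*exp(-1) - 5*cos(2) + 5*cos(1) + 10*sin(2) + 12 + 3*exp(3)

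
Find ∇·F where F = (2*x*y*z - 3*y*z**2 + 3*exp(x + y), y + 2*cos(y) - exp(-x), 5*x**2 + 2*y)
2*y*z + 3*exp(x + y) - 2*sin(y) + 1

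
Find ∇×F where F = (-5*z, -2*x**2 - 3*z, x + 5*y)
(8, -6, -4*x)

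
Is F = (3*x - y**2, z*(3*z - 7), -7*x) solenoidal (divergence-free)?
No, ∇·F = 3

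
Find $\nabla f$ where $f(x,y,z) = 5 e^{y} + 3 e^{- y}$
(0, 5*exp(y) - 3*exp(-y), 0)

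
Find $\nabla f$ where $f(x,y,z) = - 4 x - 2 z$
(-4, 0, -2)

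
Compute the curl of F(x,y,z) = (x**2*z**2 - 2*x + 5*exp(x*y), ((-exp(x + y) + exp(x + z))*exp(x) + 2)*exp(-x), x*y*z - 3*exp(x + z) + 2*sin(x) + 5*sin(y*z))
(x*z + 5*z*cos(y*z) - exp(x + z), 2*x**2*z - y*z + 3*exp(x + z) - 2*cos(x), -5*x*exp(x*y) - exp(x + y) + exp(x + z) - 2*exp(-x))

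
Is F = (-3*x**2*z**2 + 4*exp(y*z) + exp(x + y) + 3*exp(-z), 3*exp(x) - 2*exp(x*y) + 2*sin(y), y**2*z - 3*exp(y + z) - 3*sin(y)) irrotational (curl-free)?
No, ∇×F = (2*y*z - 3*exp(y + z) - 3*cos(y), -6*x**2*z + 4*y*exp(y*z) - 3*exp(-z), -2*y*exp(x*y) - 4*z*exp(y*z) + 3*exp(x) - exp(x + y))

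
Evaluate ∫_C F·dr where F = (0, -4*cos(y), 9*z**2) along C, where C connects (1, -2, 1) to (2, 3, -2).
-27 - 4*sin(2) - 4*sin(3)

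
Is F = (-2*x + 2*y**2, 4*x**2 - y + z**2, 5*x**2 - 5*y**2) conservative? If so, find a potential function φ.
No, ∇×F = (-10*y - 2*z, -10*x, 8*x - 4*y) ≠ 0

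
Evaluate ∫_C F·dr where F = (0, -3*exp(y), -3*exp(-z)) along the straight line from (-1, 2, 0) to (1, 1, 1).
-3*E - 3 + 3*exp(-1) + 3*exp(2)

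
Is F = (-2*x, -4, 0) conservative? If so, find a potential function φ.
Yes, F is conservative. φ = -x**2 - 4*y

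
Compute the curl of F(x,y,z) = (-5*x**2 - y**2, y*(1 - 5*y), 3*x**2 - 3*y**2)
(-6*y, -6*x, 2*y)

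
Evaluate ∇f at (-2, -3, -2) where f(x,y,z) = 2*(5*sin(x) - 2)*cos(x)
(10*cos(4) - 4*sin(2), 0, 0)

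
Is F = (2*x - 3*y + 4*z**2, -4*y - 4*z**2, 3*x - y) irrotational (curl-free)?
No, ∇×F = (8*z - 1, 8*z - 3, 3)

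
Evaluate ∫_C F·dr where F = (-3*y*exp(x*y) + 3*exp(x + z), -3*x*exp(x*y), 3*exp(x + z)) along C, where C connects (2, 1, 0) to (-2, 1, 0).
0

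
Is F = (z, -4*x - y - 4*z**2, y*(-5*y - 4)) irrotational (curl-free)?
No, ∇×F = (-10*y + 8*z - 4, 1, -4)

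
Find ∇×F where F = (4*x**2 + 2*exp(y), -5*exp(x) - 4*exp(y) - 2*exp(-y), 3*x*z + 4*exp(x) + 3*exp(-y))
(-3*exp(-y), -3*z - 4*exp(x), -5*exp(x) - 2*exp(y))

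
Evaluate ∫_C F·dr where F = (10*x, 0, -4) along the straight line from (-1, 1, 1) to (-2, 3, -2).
27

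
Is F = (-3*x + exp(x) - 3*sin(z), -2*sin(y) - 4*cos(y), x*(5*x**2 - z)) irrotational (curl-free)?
No, ∇×F = (0, -15*x**2 + z - 3*cos(z), 0)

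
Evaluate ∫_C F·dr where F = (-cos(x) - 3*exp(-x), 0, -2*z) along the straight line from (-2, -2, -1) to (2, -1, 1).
-3*exp(2) - 2*sin(2) + 3*exp(-2)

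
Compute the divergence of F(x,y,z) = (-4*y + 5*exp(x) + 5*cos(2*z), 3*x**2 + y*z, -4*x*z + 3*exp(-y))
-4*x + z + 5*exp(x)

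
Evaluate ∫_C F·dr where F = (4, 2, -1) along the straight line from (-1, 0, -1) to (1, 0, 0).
7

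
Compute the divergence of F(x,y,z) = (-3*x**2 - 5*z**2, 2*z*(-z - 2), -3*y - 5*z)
-6*x - 5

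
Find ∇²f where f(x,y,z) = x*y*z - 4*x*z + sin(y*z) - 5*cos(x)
-y**2*sin(y*z) - z**2*sin(y*z) + 5*cos(x)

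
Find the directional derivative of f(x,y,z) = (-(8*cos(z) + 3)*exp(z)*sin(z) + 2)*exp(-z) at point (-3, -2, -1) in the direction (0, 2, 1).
-sqrt(5)*(8*cos(2) + 3*cos(1) + 2*E)/5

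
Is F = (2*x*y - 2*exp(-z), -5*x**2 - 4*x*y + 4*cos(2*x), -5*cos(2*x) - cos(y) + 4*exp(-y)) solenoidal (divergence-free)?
No, ∇·F = -4*x + 2*y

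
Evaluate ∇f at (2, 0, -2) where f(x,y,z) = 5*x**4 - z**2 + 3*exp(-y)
(160, -3, 4)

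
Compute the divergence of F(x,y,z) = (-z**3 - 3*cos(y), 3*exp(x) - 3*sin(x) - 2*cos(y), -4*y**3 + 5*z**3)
15*z**2 + 2*sin(y)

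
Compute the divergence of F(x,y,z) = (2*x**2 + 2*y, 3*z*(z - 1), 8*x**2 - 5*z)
4*x - 5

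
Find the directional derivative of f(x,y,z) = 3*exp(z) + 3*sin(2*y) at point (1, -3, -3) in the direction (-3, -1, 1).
3*sqrt(11)*(-2*exp(3)*cos(6) + 1)*exp(-3)/11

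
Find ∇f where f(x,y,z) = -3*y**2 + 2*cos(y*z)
(0, -6*y - 2*z*sin(y*z), -2*y*sin(y*z))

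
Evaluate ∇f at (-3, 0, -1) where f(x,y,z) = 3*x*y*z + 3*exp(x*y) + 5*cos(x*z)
(5*sin(3), 0, 15*sin(3))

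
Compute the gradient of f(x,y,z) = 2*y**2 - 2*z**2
(0, 4*y, -4*z)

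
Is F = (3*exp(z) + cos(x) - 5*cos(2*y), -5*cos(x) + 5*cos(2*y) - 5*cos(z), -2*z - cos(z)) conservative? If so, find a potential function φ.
No, ∇×F = (-5*sin(z), 3*exp(z), 5*sin(x) - 10*sin(2*y)) ≠ 0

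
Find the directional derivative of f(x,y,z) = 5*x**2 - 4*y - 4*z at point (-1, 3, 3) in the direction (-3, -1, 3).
22*sqrt(19)/19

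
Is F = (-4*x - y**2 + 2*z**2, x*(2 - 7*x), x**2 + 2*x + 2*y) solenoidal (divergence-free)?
No, ∇·F = -4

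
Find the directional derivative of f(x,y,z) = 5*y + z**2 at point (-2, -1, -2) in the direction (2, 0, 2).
-2*sqrt(2)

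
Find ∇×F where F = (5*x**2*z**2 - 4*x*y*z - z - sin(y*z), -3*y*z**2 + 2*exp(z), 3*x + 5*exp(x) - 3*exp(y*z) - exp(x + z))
(6*y*z - 3*z*exp(y*z) - 2*exp(z), 10*x**2*z - 4*x*y - y*cos(y*z) - 5*exp(x) + exp(x + z) - 4, z*(4*x + cos(y*z)))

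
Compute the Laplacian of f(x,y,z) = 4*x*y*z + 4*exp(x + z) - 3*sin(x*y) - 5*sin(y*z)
3*x**2*sin(x*y) + 3*y**2*sin(x*y) + 5*y**2*sin(y*z) + 5*z**2*sin(y*z) + 8*exp(x + z)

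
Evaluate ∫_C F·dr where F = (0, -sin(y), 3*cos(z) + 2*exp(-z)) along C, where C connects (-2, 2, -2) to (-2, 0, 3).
-2*exp(-3) - cos(2) + 3*sin(3) + 1 + 3*sin(2) + 2*exp(2)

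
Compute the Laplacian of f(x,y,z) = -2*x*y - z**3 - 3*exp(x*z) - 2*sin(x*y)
-3*x**2*exp(x*z) + 2*x**2*sin(x*y) + 2*y**2*sin(x*y) - 3*z**2*exp(x*z) - 6*z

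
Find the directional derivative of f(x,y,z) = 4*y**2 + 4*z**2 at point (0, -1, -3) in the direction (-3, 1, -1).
16*sqrt(11)/11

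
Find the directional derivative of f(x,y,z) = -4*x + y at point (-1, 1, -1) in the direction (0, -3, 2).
-3*sqrt(13)/13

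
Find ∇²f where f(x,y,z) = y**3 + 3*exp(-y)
6*y + 3*exp(-y)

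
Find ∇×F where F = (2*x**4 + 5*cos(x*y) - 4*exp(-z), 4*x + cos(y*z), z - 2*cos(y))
(y*sin(y*z) + 2*sin(y), 4*exp(-z), 5*x*sin(x*y) + 4)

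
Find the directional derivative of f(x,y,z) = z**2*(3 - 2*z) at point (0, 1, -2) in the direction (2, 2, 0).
0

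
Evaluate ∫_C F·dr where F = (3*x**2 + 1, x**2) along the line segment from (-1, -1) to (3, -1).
32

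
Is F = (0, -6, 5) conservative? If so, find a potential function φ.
Yes, F is conservative. φ = -6*y + 5*z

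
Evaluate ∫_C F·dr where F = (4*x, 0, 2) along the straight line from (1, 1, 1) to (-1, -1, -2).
-6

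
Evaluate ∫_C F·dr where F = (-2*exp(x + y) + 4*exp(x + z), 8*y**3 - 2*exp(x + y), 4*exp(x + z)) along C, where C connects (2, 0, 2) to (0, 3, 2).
-4*exp(4) - 2*exp(3) + 6*exp(2) + 162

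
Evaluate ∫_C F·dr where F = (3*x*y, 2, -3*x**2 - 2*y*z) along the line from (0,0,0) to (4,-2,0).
-36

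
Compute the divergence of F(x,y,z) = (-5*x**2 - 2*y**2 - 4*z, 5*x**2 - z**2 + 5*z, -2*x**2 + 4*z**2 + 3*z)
-10*x + 8*z + 3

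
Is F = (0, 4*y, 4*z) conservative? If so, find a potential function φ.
Yes, F is conservative. φ = 2*y**2 + 2*z**2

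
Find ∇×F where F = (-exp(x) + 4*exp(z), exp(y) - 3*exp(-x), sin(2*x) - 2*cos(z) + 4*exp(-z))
(0, 4*exp(z) - 2*cos(2*x), 3*exp(-x))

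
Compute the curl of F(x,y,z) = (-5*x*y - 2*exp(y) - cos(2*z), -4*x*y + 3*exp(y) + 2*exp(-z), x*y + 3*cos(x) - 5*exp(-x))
(x + 2*exp(-z), -y + 3*sin(x) + 2*sin(2*z) - 5*exp(-x), 5*x - 4*y + 2*exp(y))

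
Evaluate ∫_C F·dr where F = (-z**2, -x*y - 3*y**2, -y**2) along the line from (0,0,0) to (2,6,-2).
-656/3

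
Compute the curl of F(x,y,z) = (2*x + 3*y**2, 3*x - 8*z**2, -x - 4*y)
(16*z - 4, 1, 3 - 6*y)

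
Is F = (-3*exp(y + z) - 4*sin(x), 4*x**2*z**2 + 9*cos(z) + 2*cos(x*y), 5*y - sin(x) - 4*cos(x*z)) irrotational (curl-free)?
No, ∇×F = (-8*x**2*z + 9*sin(z) + 5, -4*z*sin(x*z) - 3*exp(y + z) + cos(x), 8*x*z**2 - 2*y*sin(x*y) + 3*exp(y + z))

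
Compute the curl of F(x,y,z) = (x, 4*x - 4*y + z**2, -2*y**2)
(-4*y - 2*z, 0, 4)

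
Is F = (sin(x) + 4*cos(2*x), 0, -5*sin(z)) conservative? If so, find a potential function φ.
Yes, F is conservative. φ = 2*sin(2*x) - cos(x) + 5*cos(z)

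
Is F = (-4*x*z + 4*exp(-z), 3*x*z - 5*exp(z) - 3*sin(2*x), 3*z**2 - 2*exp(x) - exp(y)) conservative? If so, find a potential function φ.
No, ∇×F = (-3*x - exp(y) + 5*exp(z), -4*x + 2*exp(x) - 4*exp(-z), 3*z - 6*cos(2*x)) ≠ 0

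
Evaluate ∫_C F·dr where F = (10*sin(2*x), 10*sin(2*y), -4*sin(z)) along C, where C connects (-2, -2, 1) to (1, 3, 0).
10*cos(4) - 5*cos(6) - 4*cos(1) - 5*cos(2) + 4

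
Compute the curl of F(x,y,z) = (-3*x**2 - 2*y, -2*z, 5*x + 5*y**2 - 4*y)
(10*y - 2, -5, 2)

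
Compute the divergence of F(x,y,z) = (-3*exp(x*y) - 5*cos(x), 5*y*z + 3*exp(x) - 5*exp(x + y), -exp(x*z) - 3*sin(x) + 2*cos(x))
-x*exp(x*z) - 3*y*exp(x*y) + 5*z - 5*exp(x + y) + 5*sin(x)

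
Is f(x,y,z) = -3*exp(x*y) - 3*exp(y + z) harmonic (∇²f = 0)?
No, ∇²f = -3*x**2*exp(x*y) - 3*y**2*exp(x*y) - 6*exp(y + z)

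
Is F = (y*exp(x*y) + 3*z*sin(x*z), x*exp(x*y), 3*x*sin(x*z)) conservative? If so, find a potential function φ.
Yes, F is conservative. φ = exp(x*y) - 3*cos(x*z)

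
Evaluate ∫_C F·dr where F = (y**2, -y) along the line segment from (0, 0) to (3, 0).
0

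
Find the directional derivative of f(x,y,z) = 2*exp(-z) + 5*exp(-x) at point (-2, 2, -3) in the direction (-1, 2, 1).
sqrt(6)*(5 - 2*E)*exp(2)/6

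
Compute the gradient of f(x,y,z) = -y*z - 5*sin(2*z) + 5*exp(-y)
(0, -z - 5*exp(-y), -y - 10*cos(2*z))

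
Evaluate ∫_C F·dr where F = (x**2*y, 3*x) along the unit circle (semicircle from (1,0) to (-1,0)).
11*pi/8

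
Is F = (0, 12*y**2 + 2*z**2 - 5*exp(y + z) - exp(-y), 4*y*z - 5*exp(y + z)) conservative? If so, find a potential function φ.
Yes, F is conservative. φ = 4*y**3 + 2*y*z**2 - 5*exp(y + z) + exp(-y)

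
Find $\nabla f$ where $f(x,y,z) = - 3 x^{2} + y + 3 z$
(-6*x, 1, 3)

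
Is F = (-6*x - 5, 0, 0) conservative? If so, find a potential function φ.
Yes, F is conservative. φ = x*(-3*x - 5)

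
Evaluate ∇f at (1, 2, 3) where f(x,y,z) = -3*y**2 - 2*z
(0, -12, -2)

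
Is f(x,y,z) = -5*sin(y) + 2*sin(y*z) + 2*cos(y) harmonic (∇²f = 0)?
No, ∇²f = -2*y**2*sin(y*z) - 2*z**2*sin(y*z) + 5*sin(y) - 2*cos(y)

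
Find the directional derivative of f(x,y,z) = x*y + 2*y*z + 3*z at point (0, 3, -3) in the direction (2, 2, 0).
-3*sqrt(2)/2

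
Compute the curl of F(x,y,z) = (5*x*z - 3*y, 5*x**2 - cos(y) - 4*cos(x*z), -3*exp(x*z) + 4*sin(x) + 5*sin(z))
(-4*x*sin(x*z), 5*x + 3*z*exp(x*z) - 4*cos(x), 10*x + 4*z*sin(x*z) + 3)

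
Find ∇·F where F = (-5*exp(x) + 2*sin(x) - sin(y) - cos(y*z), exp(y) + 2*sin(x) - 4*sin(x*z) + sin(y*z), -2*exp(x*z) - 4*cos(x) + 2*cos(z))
-2*x*exp(x*z) + z*cos(y*z) - 5*exp(x) + exp(y) - 2*sin(z) + 2*cos(x)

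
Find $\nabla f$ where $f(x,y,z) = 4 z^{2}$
(0, 0, 8*z)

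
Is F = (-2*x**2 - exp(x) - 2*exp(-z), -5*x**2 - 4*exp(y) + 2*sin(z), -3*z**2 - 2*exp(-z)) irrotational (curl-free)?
No, ∇×F = (-2*cos(z), 2*exp(-z), -10*x)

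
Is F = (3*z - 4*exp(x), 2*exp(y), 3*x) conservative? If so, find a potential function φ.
Yes, F is conservative. φ = 3*x*z - 4*exp(x) + 2*exp(y)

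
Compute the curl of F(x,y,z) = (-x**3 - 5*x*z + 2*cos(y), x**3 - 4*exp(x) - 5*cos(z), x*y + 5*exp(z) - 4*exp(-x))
(x - 5*sin(z), -5*x - y - 4*exp(-x), 3*x**2 - 4*exp(x) + 2*sin(y))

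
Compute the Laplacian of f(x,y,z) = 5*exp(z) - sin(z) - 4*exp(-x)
5*exp(z) + sin(z) - 4*exp(-x)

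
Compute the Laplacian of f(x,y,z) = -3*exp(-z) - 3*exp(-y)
-3*exp(-z) - 3*exp(-y)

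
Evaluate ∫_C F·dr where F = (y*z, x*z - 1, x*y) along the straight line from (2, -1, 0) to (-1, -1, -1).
-1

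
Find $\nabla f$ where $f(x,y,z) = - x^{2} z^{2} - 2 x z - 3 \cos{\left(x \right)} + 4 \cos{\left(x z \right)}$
(-2*x*z**2 - 4*z*sin(x*z) - 2*z + 3*sin(x), 0, -2*x*(x*z + 2*sin(x*z) + 1))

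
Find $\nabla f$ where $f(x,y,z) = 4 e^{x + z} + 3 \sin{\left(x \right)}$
(4*exp(x + z) + 3*cos(x), 0, 4*exp(x + z))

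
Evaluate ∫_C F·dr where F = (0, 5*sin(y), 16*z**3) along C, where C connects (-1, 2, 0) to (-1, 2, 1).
4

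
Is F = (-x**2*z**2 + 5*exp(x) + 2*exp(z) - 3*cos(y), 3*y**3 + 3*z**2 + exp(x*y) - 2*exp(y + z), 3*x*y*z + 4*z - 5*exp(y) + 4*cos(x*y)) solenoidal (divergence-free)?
No, ∇·F = 3*x*y - 2*x*z**2 + x*exp(x*y) + 9*y**2 + 5*exp(x) - 2*exp(y + z) + 4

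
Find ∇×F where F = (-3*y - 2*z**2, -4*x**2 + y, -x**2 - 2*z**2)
(0, 2*x - 4*z, 3 - 8*x)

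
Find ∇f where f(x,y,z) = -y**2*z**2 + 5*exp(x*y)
(5*y*exp(x*y), 5*x*exp(x*y) - 2*y*z**2, -2*y**2*z)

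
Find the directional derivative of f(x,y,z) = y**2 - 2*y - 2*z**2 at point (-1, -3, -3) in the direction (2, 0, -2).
-6*sqrt(2)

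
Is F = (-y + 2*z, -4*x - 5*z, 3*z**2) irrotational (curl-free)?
No, ∇×F = (5, 2, -3)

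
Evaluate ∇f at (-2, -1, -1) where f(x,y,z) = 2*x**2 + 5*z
(-8, 0, 5)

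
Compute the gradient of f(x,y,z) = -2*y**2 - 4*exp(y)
(0, -4*y - 4*exp(y), 0)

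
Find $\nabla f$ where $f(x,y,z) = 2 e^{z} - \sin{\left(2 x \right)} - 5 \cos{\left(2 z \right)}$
(-2*cos(2*x), 0, 2*exp(z) + 10*sin(2*z))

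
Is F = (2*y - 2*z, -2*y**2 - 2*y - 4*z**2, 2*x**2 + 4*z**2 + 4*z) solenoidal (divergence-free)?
No, ∇·F = -4*y + 8*z + 2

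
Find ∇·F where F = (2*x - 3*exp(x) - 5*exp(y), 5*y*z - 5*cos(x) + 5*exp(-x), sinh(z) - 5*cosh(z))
5*z - 3*exp(x) - 5*sinh(z) + cosh(z) + 2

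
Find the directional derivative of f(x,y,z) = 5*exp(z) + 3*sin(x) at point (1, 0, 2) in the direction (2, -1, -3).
3*sqrt(14)*(-5*exp(2) + 2*cos(1))/14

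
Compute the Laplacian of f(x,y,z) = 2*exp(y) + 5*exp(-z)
2*exp(y) + 5*exp(-z)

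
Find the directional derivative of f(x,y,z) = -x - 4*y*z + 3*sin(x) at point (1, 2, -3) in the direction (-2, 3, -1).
sqrt(14)*(23 - 3*cos(1))/7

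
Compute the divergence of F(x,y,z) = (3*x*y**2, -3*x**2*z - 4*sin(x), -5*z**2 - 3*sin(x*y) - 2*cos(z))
3*y**2 - 10*z + 2*sin(z)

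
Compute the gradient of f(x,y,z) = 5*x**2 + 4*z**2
(10*x, 0, 8*z)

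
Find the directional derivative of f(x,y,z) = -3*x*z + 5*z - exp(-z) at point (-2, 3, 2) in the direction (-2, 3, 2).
sqrt(17)*(2/17 + 2*exp(2))*exp(-2)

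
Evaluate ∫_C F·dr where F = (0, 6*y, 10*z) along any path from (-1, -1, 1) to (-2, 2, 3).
49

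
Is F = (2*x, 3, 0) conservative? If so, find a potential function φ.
Yes, F is conservative. φ = x**2 + 3*y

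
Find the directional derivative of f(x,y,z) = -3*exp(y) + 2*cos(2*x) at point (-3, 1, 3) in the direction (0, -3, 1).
9*sqrt(10)*E/10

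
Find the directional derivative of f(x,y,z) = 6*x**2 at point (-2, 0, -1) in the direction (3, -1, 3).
-72*sqrt(19)/19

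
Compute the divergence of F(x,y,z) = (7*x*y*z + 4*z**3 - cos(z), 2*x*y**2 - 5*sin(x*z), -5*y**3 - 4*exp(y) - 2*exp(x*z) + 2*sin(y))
4*x*y - 2*x*exp(x*z) + 7*y*z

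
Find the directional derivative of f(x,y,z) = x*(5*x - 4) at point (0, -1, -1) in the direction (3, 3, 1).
-12*sqrt(19)/19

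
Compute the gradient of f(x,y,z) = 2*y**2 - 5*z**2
(0, 4*y, -10*z)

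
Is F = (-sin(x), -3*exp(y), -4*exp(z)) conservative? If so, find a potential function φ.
Yes, F is conservative. φ = -3*exp(y) - 4*exp(z) + cos(x)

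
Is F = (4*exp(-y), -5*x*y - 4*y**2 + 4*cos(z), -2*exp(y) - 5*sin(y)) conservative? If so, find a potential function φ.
No, ∇×F = (-2*exp(y) + 4*sin(z) - 5*cos(y), 0, -5*y + 4*exp(-y)) ≠ 0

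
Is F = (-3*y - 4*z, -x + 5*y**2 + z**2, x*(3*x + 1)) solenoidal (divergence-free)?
No, ∇·F = 10*y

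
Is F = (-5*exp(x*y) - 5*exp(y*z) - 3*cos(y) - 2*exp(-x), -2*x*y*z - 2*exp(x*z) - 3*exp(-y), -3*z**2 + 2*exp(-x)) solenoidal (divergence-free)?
No, ∇·F = -2*x*z - 5*y*exp(x*y) - 6*z + 3*exp(-y) + 2*exp(-x)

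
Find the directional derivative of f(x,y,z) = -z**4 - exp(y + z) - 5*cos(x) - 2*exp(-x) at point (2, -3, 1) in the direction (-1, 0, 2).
-sqrt(5)*(4 + 5*exp(2)*sin(2) + 8*exp(2))*exp(-2)/5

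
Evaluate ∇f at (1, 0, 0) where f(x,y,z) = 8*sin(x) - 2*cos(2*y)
(8*cos(1), 0, 0)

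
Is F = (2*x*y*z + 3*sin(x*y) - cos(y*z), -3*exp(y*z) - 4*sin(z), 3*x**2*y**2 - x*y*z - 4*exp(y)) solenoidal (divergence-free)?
No, ∇·F = -x*y + 2*y*z + 3*y*cos(x*y) - 3*z*exp(y*z)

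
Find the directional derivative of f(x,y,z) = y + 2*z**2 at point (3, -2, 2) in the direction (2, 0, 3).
24*sqrt(13)/13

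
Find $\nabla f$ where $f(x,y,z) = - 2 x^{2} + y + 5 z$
(-4*x, 1, 5)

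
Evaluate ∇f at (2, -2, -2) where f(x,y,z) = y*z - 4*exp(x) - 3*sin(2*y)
(-4*exp(2), -2 - 6*cos(4), -2)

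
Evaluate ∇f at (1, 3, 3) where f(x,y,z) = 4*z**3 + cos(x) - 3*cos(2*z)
(-sin(1), 0, 6*sin(6) + 108)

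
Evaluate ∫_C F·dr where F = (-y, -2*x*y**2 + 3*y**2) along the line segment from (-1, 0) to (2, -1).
4/3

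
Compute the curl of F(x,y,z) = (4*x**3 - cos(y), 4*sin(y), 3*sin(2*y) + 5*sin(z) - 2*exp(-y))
(6*cos(2*y) + 2*exp(-y), 0, -sin(y))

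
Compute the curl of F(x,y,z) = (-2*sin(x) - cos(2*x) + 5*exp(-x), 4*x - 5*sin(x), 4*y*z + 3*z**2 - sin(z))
(4*z, 0, 4 - 5*cos(x))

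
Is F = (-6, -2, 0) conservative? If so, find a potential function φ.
Yes, F is conservative. φ = -6*x - 2*y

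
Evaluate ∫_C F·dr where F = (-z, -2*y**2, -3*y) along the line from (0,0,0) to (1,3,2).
-28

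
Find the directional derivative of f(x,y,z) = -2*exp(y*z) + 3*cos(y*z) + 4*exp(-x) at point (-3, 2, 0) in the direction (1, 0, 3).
2*sqrt(10)*(-exp(3) - 3)/5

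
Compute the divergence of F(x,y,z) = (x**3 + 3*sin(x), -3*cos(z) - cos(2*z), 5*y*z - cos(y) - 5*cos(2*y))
3*x**2 + 5*y + 3*cos(x)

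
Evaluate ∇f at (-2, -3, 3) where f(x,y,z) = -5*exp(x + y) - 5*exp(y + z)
(-5*exp(-5), -5 - 5*exp(-5), -5)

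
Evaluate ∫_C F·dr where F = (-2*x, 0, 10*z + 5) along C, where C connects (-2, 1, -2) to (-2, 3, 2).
20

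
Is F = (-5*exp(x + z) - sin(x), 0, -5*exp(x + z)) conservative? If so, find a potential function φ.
Yes, F is conservative. φ = -5*exp(x + z) + cos(x)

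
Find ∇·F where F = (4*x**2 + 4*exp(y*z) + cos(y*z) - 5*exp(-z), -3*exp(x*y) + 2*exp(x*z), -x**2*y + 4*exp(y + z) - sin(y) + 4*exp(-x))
-3*x*exp(x*y) + 8*x + 4*exp(y + z)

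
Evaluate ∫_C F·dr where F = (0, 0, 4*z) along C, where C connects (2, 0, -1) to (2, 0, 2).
6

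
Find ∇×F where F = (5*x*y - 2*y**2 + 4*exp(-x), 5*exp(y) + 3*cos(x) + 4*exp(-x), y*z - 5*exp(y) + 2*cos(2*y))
(z - 5*exp(y) - 4*sin(2*y), 0, -5*x + 4*y - 3*sin(x) - 4*exp(-x))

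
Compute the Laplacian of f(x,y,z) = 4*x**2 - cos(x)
cos(x) + 8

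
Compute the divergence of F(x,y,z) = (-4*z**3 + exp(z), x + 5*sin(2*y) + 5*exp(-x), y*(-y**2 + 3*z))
3*y + 10*cos(2*y)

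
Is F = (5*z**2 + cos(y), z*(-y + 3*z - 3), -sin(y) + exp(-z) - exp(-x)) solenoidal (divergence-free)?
No, ∇·F = -z - exp(-z)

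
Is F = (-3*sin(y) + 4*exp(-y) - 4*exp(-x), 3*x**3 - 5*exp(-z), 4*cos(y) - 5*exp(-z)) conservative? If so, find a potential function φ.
No, ∇×F = (-4*sin(y) - 5*exp(-z), 0, 9*x**2 + 3*cos(y) + 4*exp(-y)) ≠ 0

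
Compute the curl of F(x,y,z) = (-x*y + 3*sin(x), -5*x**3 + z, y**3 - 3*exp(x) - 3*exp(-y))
(3*y**2 - 1 + 3*exp(-y), 3*exp(x), x*(1 - 15*x))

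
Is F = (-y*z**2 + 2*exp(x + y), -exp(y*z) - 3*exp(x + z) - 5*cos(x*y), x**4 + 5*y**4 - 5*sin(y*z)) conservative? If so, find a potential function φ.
No, ∇×F = (20*y**3 + y*exp(y*z) - 5*z*cos(y*z) + 3*exp(x + z), -4*x**3 - 2*y*z, 5*y*sin(x*y) + z**2 - 2*exp(x + y) - 3*exp(x + z)) ≠ 0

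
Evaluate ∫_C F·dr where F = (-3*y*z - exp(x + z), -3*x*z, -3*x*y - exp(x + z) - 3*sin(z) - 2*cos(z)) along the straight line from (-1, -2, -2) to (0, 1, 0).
-10 - 2*sin(2) + exp(-3) - 3*cos(2)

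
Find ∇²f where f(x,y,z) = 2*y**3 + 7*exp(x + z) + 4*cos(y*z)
-4*y**2*cos(y*z) + 12*y - 4*z**2*cos(y*z) + 14*exp(x + z)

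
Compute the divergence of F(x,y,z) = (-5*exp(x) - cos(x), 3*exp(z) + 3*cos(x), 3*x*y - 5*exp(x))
-5*exp(x) + sin(x)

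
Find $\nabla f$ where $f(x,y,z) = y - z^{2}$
(0, 1, -2*z)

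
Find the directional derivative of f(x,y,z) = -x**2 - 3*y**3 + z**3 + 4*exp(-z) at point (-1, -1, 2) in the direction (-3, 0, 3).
sqrt(2)*(-2 + 5*exp(2))*exp(-2)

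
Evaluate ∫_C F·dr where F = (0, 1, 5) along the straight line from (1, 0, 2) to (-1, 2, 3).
7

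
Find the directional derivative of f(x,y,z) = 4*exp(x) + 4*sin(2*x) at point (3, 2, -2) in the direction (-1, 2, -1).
-2*sqrt(6)*(2*cos(6) + exp(3))/3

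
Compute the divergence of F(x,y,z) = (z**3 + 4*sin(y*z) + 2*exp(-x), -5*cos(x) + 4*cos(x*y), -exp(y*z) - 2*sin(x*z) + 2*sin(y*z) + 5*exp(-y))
-4*x*sin(x*y) - 2*x*cos(x*z) - y*exp(y*z) + 2*y*cos(y*z) - 2*exp(-x)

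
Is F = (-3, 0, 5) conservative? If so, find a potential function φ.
Yes, F is conservative. φ = -3*x + 5*z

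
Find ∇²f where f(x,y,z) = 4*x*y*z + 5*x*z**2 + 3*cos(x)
10*x - 3*cos(x)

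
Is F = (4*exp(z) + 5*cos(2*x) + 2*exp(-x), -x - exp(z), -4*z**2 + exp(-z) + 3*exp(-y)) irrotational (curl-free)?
No, ∇×F = (exp(z) - 3*exp(-y), 4*exp(z), -1)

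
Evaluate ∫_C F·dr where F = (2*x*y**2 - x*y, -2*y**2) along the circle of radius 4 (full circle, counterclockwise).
0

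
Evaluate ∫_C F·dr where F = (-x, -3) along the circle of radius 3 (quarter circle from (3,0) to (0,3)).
-9/2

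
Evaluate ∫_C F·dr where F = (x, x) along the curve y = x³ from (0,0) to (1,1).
5/4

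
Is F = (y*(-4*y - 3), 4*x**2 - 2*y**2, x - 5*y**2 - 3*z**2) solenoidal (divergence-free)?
No, ∇·F = -4*y - 6*z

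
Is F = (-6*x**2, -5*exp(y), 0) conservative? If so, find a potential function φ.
Yes, F is conservative. φ = -2*x**3 - 5*exp(y)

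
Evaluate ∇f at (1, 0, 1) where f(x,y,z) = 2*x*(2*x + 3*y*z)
(8, 6, 0)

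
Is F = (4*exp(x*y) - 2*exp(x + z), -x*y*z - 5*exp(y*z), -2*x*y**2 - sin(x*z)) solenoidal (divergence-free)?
No, ∇·F = -x*z - x*cos(x*z) + 4*y*exp(x*y) - 5*z*exp(y*z) - 2*exp(x + z)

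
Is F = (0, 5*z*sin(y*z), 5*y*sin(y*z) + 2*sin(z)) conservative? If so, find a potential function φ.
Yes, F is conservative. φ = -2*cos(z) - 5*cos(y*z)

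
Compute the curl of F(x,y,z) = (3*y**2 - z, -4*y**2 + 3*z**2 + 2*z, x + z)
(-6*z - 2, -2, -6*y)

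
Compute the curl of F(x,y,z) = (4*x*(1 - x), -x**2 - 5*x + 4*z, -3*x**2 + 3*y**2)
(6*y - 4, 6*x, -2*x - 5)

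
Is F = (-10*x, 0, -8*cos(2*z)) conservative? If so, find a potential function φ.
Yes, F is conservative. φ = -5*x**2 - 4*sin(2*z)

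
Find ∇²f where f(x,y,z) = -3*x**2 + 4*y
-6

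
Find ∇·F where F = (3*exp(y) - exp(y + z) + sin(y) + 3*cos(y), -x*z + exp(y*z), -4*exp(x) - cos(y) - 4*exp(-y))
z*exp(y*z)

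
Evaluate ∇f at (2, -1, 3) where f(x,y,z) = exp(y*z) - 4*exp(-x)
(4*exp(-2), 3*exp(-3), -exp(-3))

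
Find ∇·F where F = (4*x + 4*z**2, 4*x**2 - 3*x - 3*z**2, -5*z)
-1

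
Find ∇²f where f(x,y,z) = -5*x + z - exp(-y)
-exp(-y)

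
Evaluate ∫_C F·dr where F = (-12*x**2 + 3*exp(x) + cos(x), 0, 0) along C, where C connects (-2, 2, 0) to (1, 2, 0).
-36 - 3*exp(-2) + sin(1) + sin(2) + 3*E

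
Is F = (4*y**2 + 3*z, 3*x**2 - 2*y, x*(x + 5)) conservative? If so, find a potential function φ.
No, ∇×F = (0, -2*x - 2, 6*x - 8*y) ≠ 0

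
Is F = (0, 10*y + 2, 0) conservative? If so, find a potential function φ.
Yes, F is conservative. φ = y*(5*y + 2)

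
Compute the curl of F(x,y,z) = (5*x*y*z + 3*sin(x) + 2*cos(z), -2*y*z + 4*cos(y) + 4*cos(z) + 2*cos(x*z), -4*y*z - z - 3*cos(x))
(2*x*sin(x*z) + 2*y - 4*z + 4*sin(z), 5*x*y - 3*sin(x) - 2*sin(z), -z*(5*x + 2*sin(x*z)))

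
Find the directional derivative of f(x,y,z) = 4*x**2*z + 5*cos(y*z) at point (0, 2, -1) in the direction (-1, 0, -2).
-4*sqrt(5)*sin(2)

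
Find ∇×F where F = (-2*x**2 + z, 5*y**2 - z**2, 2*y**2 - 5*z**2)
(4*y + 2*z, 1, 0)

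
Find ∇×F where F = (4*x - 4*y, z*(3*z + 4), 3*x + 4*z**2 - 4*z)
(-6*z - 4, -3, 4)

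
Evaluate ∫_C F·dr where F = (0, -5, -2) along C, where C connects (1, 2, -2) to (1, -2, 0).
16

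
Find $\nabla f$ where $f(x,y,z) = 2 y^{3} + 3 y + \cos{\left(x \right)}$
(-sin(x), 6*y**2 + 3, 0)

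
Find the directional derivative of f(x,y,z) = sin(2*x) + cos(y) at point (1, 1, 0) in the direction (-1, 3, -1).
-sqrt(11)*(2*cos(2) + 3*sin(1))/11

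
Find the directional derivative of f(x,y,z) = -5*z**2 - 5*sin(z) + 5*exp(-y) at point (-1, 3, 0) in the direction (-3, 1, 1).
-5*sqrt(11)*(1 + exp(3))*exp(-3)/11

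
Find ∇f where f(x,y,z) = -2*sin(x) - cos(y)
(-2*cos(x), sin(y), 0)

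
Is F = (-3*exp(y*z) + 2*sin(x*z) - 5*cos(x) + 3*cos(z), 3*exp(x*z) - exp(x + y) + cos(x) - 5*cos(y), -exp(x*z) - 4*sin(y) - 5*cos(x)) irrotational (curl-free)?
No, ∇×F = (-3*x*exp(x*z) - 4*cos(y), 2*x*cos(x*z) - 3*y*exp(y*z) + z*exp(x*z) - 5*sin(x) - 3*sin(z), 3*z*exp(x*z) + 3*z*exp(y*z) - exp(x + y) - sin(x))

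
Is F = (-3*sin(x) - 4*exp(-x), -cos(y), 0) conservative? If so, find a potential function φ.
Yes, F is conservative. φ = -sin(y) + 3*cos(x) + 4*exp(-x)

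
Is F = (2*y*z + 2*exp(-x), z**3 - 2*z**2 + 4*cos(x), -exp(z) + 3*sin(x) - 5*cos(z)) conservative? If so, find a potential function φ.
No, ∇×F = (z*(4 - 3*z), 2*y - 3*cos(x), -2*z - 4*sin(x)) ≠ 0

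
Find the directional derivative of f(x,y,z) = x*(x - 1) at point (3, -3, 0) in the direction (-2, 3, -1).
-5*sqrt(14)/7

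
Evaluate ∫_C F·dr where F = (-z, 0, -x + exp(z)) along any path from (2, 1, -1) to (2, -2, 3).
-8 - exp(-1) + exp(3)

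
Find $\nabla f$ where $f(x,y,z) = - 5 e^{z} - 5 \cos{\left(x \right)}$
(5*sin(x), 0, -5*exp(z))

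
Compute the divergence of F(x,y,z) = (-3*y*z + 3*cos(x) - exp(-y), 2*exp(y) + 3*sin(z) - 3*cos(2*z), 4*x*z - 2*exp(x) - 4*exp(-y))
4*x + 2*exp(y) - 3*sin(x)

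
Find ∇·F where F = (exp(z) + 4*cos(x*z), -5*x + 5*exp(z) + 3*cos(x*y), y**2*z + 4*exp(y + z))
-3*x*sin(x*y) + y**2 - 4*z*sin(x*z) + 4*exp(y + z)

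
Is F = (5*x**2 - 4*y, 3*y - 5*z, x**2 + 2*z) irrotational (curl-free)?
No, ∇×F = (5, -2*x, 4)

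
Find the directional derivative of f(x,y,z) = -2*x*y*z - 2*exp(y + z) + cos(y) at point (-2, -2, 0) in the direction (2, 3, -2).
sqrt(17)*(-2 + 3*exp(2)*sin(2) + 16*exp(2))*exp(-2)/17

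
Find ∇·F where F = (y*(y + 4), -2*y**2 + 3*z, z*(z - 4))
-4*y + 2*z - 4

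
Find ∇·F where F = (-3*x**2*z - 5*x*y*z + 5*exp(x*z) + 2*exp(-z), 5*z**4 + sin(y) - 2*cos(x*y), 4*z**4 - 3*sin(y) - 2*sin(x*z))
-6*x*z + 2*x*sin(x*y) - 2*x*cos(x*z) - 5*y*z + 16*z**3 + 5*z*exp(x*z) + cos(y)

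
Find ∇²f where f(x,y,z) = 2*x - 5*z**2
-10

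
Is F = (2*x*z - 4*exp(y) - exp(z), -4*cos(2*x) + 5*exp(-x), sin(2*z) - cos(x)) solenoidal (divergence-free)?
No, ∇·F = 2*z + 2*cos(2*z)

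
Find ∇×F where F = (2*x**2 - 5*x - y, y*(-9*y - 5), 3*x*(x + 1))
(0, -6*x - 3, 1)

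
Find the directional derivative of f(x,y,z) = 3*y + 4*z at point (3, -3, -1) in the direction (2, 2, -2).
-sqrt(3)/3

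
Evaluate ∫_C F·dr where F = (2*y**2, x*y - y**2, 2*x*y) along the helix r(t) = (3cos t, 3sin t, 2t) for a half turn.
-54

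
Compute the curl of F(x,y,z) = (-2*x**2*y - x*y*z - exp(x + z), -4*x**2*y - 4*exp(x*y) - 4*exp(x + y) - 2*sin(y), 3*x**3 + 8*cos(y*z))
(-8*z*sin(y*z), -9*x**2 - x*y - exp(x + z), 2*x**2 - 8*x*y + x*z - 4*y*exp(x*y) - 4*exp(x + y))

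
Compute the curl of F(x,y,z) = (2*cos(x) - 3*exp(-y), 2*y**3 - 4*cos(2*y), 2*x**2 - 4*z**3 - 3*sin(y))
(-3*cos(y), -4*x, -3*exp(-y))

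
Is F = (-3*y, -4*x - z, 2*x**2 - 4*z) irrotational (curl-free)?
No, ∇×F = (1, -4*x, -1)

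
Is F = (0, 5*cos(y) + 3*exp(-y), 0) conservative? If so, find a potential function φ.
Yes, F is conservative. φ = 5*sin(y) - 3*exp(-y)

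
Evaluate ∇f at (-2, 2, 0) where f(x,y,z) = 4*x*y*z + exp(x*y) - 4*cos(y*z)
(2*exp(-4), -2*exp(-4), -16)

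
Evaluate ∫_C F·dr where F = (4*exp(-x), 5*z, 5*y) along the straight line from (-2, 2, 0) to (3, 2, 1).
-4*exp(-3) + 10 + 4*exp(2)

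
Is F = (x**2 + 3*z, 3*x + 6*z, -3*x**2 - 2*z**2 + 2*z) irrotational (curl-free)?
No, ∇×F = (-6, 6*x + 3, 3)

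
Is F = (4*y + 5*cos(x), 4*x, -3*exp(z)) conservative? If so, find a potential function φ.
Yes, F is conservative. φ = 4*x*y - 3*exp(z) + 5*sin(x)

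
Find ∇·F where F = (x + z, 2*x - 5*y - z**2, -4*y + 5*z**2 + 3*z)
10*z - 1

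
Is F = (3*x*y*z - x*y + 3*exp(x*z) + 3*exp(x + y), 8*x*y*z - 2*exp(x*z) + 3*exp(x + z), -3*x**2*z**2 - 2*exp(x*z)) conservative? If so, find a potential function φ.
No, ∇×F = (-8*x*y + 2*x*exp(x*z) - 3*exp(x + z), 3*x*y + 6*x*z**2 + 3*x*exp(x*z) + 2*z*exp(x*z), -3*x*z + x + 8*y*z - 2*z*exp(x*z) - 3*exp(x + y) + 3*exp(x + z)) ≠ 0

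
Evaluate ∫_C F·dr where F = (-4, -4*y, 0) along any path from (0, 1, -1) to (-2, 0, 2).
10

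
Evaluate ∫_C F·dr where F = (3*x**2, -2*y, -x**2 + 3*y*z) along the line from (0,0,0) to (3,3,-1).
24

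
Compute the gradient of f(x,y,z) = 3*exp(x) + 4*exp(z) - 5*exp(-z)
(3*exp(x), 0, -sinh(z) + 9*cosh(z))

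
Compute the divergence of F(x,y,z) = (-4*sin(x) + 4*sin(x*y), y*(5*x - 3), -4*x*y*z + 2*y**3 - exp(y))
-4*x*y + 5*x + 4*y*cos(x*y) - 4*cos(x) - 3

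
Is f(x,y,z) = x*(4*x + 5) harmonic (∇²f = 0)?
No, ∇²f = 8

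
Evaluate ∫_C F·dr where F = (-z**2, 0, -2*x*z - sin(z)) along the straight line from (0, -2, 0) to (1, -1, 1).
-2 + cos(1)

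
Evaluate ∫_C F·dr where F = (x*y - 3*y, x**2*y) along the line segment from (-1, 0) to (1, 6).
-10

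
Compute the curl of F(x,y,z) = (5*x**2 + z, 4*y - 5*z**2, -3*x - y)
(10*z - 1, 4, 0)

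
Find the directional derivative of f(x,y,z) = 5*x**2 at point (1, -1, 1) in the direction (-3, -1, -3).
-30*sqrt(19)/19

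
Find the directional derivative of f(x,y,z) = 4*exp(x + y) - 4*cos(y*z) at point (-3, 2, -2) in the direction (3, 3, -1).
8*sqrt(19)*(4*E*sin(4) + 3)*exp(-1)/19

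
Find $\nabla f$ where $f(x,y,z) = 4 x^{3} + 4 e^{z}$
(12*x**2, 0, 4*exp(z))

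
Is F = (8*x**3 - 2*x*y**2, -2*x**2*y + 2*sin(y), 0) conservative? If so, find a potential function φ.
Yes, F is conservative. φ = 2*x**4 - x**2*y**2 - 2*cos(y)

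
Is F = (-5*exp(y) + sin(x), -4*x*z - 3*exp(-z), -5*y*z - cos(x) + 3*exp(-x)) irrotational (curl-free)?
No, ∇×F = (4*x - 5*z - 3*exp(-z), -sin(x) + 3*exp(-x), -4*z + 5*exp(y))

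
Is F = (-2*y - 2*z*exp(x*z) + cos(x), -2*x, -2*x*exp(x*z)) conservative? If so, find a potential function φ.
Yes, F is conservative. φ = -2*x*y - 2*exp(x*z) + sin(x)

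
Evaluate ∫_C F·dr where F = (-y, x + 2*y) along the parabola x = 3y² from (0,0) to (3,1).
0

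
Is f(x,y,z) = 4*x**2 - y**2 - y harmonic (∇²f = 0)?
No, ∇²f = 6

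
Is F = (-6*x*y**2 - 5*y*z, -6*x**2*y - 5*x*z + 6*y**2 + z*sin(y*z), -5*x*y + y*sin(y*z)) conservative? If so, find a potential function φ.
Yes, F is conservative. φ = -3*x**2*y**2 - 5*x*y*z + 2*y**3 - cos(y*z)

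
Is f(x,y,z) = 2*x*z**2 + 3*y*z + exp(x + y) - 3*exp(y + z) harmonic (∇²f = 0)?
No, ∇²f = 4*x + 2*exp(x + y) - 6*exp(y + z)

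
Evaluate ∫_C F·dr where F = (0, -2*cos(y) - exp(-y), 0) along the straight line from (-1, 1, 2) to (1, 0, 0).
-exp(-1) + 1 + 2*sin(1)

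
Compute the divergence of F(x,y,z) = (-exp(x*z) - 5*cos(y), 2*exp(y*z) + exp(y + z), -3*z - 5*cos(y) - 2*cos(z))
-z*exp(x*z) + 2*z*exp(y*z) + exp(y + z) + 2*sin(z) - 3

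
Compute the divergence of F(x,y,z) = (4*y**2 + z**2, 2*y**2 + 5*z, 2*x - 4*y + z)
4*y + 1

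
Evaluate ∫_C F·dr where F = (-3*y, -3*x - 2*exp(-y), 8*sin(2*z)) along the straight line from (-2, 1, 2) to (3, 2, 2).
-24 - 2*exp(-1) + 2*exp(-2)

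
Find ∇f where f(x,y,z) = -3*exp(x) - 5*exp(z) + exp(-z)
(-3*exp(x), 0, -5*exp(z) - exp(-z))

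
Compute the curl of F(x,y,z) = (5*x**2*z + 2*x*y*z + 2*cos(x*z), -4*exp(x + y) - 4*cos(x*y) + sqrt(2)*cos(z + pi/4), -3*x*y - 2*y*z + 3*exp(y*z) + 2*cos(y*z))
(-3*x + 3*z*exp(y*z) - 2*z*sin(y*z) - 2*z + sqrt(2)*sin(z + pi/4), 5*x**2 + 2*x*y - 2*x*sin(x*z) + 3*y, -2*x*z + 4*y*sin(x*y) - 4*exp(x + y))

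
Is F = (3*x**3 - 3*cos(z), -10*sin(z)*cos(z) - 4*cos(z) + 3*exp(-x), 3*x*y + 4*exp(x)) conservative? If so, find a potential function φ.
No, ∇×F = (3*x - 4*sin(z) + 10*cos(2*z), -3*y - 4*exp(x) + 3*sin(z), -3*exp(-x)) ≠ 0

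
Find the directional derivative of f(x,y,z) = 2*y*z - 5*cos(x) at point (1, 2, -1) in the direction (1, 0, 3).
sqrt(10)*(5*sin(1) + 12)/10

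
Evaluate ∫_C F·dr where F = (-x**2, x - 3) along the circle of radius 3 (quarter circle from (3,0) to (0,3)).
9*pi/4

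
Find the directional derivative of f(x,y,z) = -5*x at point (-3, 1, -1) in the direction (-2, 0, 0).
5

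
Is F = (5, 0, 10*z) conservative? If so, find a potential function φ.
Yes, F is conservative. φ = 5*x + 5*z**2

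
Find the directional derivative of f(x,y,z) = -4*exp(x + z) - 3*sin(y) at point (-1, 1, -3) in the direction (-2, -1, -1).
sqrt(6)*(4 + exp(4)*cos(1))*exp(-4)/2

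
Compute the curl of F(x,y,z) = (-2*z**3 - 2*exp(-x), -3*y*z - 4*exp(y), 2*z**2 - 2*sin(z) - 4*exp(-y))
(3*y + 4*exp(-y), -6*z**2, 0)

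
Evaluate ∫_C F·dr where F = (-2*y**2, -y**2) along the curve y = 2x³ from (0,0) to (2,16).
-31744/21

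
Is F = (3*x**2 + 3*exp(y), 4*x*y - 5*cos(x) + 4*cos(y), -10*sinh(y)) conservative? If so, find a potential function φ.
No, ∇×F = (-10*cosh(y), 0, 4*y - 3*exp(y) + 5*sin(x)) ≠ 0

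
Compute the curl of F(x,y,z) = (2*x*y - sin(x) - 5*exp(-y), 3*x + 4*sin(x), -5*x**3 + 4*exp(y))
(4*exp(y), 15*x**2, -2*x + 4*cos(x) + 3 - 5*exp(-y))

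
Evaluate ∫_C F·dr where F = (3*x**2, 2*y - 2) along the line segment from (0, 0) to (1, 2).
1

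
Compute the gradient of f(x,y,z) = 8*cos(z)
(0, 0, -8*sin(z))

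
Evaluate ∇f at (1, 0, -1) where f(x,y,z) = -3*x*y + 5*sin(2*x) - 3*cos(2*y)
(10*cos(2), -3, 0)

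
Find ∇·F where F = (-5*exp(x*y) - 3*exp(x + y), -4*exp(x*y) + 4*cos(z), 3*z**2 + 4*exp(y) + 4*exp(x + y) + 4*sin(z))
-4*x*exp(x*y) - 5*y*exp(x*y) + 6*z - 3*exp(x + y) + 4*cos(z)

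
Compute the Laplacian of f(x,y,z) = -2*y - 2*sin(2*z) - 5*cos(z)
(16*sin(z) + 5)*cos(z)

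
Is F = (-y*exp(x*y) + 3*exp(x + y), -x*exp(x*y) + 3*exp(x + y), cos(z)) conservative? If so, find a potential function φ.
Yes, F is conservative. φ = -exp(x*y) + 3*exp(x + y) + sin(z)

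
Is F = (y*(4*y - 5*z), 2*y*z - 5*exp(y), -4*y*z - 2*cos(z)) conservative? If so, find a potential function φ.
No, ∇×F = (-2*y - 4*z, -5*y, -8*y + 5*z) ≠ 0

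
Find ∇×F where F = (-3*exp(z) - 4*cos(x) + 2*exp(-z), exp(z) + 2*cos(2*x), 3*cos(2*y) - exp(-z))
(-exp(z) - 6*sin(2*y), -sinh(z) - 5*cosh(z), -4*sin(2*x))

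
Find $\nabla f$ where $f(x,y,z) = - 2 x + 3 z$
(-2, 0, 3)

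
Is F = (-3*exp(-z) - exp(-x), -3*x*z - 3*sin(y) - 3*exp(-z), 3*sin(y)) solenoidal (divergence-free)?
No, ∇·F = -3*cos(y) + exp(-x)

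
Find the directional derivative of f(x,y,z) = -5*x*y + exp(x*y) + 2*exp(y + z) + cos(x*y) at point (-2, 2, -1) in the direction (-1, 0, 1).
sqrt(2)*(-1 + exp(5) + (5 - sin(4))*exp(4))*exp(-4)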